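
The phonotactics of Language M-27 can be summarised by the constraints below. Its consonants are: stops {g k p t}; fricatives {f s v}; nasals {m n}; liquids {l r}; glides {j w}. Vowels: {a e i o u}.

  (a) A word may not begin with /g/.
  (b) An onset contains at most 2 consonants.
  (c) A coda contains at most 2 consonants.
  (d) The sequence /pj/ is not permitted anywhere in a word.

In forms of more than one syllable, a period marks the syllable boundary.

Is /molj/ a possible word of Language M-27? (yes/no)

yes

/molj/ — σ1 onset /m/, coda /lj/ (2C) ok → phonotactically legal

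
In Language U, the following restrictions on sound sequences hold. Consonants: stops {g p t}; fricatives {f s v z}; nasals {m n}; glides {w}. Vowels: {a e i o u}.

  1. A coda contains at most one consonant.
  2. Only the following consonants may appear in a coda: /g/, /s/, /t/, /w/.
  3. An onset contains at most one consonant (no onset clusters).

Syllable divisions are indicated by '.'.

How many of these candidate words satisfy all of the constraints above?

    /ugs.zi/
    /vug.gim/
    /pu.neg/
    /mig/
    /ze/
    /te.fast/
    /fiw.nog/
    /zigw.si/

/ugs.zi/ — violates constraint 1: syllable 1 coda /gs/ has 2 consonants (> 1) → phonotactically illegal
/vug.gim/ — violates constraint 2: syllable 2 coda contains /m/, which is not a licensed coda consonant → phonotactically illegal
/pu.neg/ — σ1 onset /p/, coda /∅/ ok; σ2 onset /n/, coda /g/ ok → phonotactically legal
/mig/ — σ1 onset /m/, coda /g/ ok → phonotactically legal
/ze/ — σ1 onset /z/, coda /∅/ ok → phonotactically legal
/te.fast/ — violates constraint 1: syllable 2 coda /st/ has 2 consonants (> 1) → phonotactically illegal
/fiw.nog/ — σ1 onset /f/, coda /w/ ok; σ2 onset /n/, coda /g/ ok → phonotactically legal
/zigw.si/ — violates constraint 1: syllable 1 coda /gw/ has 2 consonants (> 1) → phonotactically illegal
Phonotactically legal: /pu.neg/, /mig/, /ze/, /fiw.nog/ → 4.

4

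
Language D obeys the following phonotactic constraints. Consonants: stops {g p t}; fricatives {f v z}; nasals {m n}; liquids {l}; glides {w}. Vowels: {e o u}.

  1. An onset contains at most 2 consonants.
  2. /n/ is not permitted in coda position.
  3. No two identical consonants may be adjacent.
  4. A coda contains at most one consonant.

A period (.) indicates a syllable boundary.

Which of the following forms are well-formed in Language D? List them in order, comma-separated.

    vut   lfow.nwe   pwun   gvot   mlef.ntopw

vut, lfow.nwe, gvot

vut — σ1 onset /v/, coda /t/ ok → well-formed
lfow.nwe — σ1 onset /lf/ (2C), coda /w/ ok; σ2 onset /nw/ (2C), coda /∅/ ok → well-formed
pwun — violates constraint 2: syllable 1 coda contains /n/ → ill-formed
gvot — σ1 onset /gv/ (2C), coda /t/ ok → well-formed
mlef.ntopw — violates constraint 4: syllable 2 coda /pw/ has 2 consonants (> 1) → ill-formed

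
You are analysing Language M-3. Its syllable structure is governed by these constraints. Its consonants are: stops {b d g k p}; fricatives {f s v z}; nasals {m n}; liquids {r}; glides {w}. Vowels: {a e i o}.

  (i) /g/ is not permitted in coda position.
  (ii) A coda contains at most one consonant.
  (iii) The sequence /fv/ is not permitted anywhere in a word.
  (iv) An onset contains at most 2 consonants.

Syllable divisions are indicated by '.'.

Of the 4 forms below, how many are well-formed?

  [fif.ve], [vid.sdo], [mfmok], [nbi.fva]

1

[fif.ve] — violates constraint (iii): contains banned sequence /fv/ → ill-formed
[vid.sdo] — σ1 onset /v/, coda /d/ ok; σ2 onset /sd/ (2C), coda /∅/ ok → well-formed
[mfmok] — violates constraint (iv): syllable 1 onset /mfm/ has 3 consonants (> 2) → ill-formed
[nbi.fva] — violates constraint (iii): contains banned sequence /fv/ → ill-formed
Well-formed: [vid.sdo] → 1.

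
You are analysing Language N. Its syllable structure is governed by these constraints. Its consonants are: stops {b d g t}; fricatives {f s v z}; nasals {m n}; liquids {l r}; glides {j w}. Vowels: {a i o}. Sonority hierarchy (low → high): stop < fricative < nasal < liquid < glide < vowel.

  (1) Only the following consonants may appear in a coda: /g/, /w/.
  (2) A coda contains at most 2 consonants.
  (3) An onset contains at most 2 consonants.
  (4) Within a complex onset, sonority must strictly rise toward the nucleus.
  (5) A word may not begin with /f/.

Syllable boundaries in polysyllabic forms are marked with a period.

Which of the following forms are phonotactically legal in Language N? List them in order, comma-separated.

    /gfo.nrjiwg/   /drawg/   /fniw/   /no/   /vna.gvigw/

/drawg/, /no/, /vna.gvigw/

/gfo.nrjiwg/ — violates constraint 3: syllable 2 onset /nrj/ has 3 consonants (> 2) → phonotactically illegal
/drawg/ — σ1 onset /dr/ (1→4 rises), coda /wg/ (2C) ok → phonotactically legal
/fniw/ — violates constraint 5: word begins with /f/ → phonotactically illegal
/no/ — σ1 onset /n/, coda /∅/ ok → phonotactically legal
/vna.gvigw/ — σ1 onset /vn/ (2→3 rises), coda /∅/ ok; σ2 onset /gv/ (1→2 rises), coda /gw/ (2C) ok → phonotactically legal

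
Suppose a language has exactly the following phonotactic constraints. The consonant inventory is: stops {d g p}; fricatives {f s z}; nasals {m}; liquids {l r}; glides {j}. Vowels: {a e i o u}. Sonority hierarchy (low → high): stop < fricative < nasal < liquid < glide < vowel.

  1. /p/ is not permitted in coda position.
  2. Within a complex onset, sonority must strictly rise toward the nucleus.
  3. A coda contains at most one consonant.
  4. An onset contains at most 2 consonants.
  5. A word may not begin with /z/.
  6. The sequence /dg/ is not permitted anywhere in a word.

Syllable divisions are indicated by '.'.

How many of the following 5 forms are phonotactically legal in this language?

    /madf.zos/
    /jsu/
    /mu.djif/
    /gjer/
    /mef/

/madf.zos/ — violates constraint 3: syllable 1 coda /df/ has 2 consonants (> 1) → phonotactically illegal
/jsu/ — violates constraint 2: syllable 1 onset /js/: /j/ (glide, 5) → /s/ (fricative, 2) does not rise → phonotactically illegal
/mu.djif/ — σ1 onset /m/, coda /∅/ ok; σ2 onset /dj/ (1→5 rises), coda /f/ ok → phonotactically legal
/gjer/ — σ1 onset /gj/ (1→5 rises), coda /r/ ok → phonotactically legal
/mef/ — σ1 onset /m/, coda /f/ ok → phonotactically legal
Phonotactically legal: /mu.djif/, /gjer/, /mef/ → 3.

3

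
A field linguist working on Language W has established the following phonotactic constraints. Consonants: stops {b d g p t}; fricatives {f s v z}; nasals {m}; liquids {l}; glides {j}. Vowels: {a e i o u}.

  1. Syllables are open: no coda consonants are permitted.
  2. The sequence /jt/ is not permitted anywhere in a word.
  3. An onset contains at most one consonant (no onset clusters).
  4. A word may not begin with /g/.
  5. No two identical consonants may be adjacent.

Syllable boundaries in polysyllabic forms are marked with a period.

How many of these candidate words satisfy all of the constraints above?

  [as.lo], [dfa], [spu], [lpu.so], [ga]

0

[as.lo] — violates constraint 1: syllable 1 coda /s/ has 1 consonant (> 0) → not permitted
[dfa] — violates constraint 3: syllable 1 onset /df/ has 2 consonants (> 1) → not permitted
[spu] — violates constraint 3: syllable 1 onset /sp/ has 2 consonants (> 1) → not permitted
[lpu.so] — violates constraint 3: syllable 1 onset /lp/ has 2 consonants (> 1) → not permitted
[ga] — violates constraint 4: word begins with /g/ → not permitted
No form is permitted → 0.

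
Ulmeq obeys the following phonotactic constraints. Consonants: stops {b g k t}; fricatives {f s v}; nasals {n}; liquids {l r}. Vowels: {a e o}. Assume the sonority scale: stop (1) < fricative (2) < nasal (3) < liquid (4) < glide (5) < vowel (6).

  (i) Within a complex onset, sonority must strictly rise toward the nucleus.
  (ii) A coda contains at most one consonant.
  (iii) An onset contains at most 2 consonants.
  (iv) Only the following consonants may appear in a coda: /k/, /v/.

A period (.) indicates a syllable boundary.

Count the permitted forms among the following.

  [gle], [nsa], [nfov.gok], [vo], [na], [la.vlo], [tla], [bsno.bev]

[gle] — σ1 onset /gl/ (1→4 rises), coda /∅/ ok → permitted
[nsa] — violates constraint (i): syllable 1 onset /ns/: /n/ (nasal, 3) → /s/ (fricative, 2) does not rise → not permitted
[nfov.gok] — violates constraint (i): syllable 1 onset /nf/: /n/ (nasal, 3) → /f/ (fricative, 2) does not rise → not permitted
[vo] — σ1 onset /v/, coda /∅/ ok → permitted
[na] — σ1 onset /n/, coda /∅/ ok → permitted
[la.vlo] — σ1 onset /l/, coda /∅/ ok; σ2 onset /vl/ (2→4 rises), coda /∅/ ok → permitted
[tla] — σ1 onset /tl/ (1→4 rises), coda /∅/ ok → permitted
[bsno.bev] — violates constraint (iii): syllable 1 onset /bsn/ has 3 consonants (> 2) → not permitted
Permitted: [gle], [vo], [na], [la.vlo], [tla] → 5.

5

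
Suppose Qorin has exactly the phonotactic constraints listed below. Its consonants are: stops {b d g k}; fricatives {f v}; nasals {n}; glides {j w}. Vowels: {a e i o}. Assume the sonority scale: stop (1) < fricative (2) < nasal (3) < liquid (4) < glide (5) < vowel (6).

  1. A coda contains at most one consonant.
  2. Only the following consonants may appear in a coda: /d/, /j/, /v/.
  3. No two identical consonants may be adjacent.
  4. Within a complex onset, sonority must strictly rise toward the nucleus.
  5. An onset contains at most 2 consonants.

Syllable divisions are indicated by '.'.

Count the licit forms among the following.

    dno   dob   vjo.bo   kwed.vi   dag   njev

4

dno — σ1 onset /dn/ (1→3 rises), coda /∅/ ok → licit
dob — violates constraint 2: syllable 1 coda contains /b/, which is not a licensed coda consonant → illicit
vjo.bo — σ1 onset /vj/ (2→5 rises), coda /∅/ ok; σ2 onset /b/, coda /∅/ ok → licit
kwed.vi — σ1 onset /kw/ (1→5 rises), coda /d/ ok; σ2 onset /v/, coda /∅/ ok → licit
dag — violates constraint 2: syllable 1 coda contains /g/, which is not a licensed coda consonant → illicit
njev — σ1 onset /nj/ (3→5 rises), coda /v/ ok → licit
Licit: dno, vjo.bo, kwed.vi, njev → 4.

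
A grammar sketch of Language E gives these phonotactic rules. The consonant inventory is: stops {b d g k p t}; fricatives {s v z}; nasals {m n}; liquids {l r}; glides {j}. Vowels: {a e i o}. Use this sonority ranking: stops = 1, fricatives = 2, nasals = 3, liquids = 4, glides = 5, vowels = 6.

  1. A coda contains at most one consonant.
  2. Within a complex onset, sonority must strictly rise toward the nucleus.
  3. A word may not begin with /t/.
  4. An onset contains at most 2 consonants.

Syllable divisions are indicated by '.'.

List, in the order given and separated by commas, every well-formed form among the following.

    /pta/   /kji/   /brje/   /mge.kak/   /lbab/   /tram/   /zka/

/pta/ — violates constraint 2: syllable 1 onset /pt/: /p/ (stop, 1) → /t/ (stop, 1) does not rise → ill-formed
/kji/ — σ1 onset /kj/ (1→5 rises), coda /∅/ ok → well-formed
/brje/ — violates constraint 4: syllable 1 onset /brj/ has 3 consonants (> 2) → ill-formed
/mge.kak/ — violates constraint 2: syllable 1 onset /mg/: /m/ (nasal, 3) → /g/ (stop, 1) does not rise → ill-formed
/lbab/ — violates constraint 2: syllable 1 onset /lb/: /l/ (liquid, 4) → /b/ (stop, 1) does not rise → ill-formed
/tram/ — violates constraint 3: word begins with /t/ → ill-formed
/zka/ — violates constraint 2: syllable 1 onset /zk/: /z/ (fricative, 2) → /k/ (stop, 1) does not rise → ill-formed

/kji/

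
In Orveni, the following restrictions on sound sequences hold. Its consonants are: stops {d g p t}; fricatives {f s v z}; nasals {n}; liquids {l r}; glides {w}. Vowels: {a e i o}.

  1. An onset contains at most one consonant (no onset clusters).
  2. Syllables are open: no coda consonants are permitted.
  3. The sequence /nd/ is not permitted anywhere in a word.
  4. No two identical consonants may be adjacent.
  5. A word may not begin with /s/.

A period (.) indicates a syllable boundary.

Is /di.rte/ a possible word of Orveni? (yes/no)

no

/di.rte/ — violates constraint 1: syllable 2 onset /rt/ has 2 consonants (> 1) → ill-formed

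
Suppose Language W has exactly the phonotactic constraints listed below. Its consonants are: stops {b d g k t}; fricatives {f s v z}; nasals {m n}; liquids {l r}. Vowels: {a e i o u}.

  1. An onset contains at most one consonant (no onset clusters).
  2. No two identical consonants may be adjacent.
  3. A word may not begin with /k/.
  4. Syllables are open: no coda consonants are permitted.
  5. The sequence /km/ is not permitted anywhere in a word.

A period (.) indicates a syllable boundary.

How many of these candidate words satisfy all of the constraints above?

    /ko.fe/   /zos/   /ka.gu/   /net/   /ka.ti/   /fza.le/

0

/ko.fe/ — violates constraint 3: word begins with /k/ → phonotactically illegal
/zos/ — violates constraint 4: syllable 1 coda /s/ has 1 consonant (> 0) → phonotactically illegal
/ka.gu/ — violates constraint 3: word begins with /k/ → phonotactically illegal
/net/ — violates constraint 4: syllable 1 coda /t/ has 1 consonant (> 0) → phonotactically illegal
/ka.ti/ — violates constraint 3: word begins with /k/ → phonotactically illegal
/fza.le/ — violates constraint 1: syllable 1 onset /fz/ has 2 consonants (> 1) → phonotactically illegal
No form is phonotactically legal → 0.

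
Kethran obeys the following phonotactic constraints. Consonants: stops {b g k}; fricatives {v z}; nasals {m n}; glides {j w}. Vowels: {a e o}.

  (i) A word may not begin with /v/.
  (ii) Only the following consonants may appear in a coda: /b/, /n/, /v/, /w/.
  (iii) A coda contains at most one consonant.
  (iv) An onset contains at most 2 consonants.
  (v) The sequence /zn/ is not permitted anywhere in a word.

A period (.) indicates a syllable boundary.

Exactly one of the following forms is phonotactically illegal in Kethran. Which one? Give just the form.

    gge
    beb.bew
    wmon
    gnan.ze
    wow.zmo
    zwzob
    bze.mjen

gge — σ1 onset /gg/ (2C), coda /∅/ ok → phonotactically legal
beb.bew — σ1 onset /b/, coda /b/ ok; σ2 onset /b/, coda /w/ ok → phonotactically legal
wmon — σ1 onset /wm/ (2C), coda /n/ ok → phonotactically legal
gnan.ze — σ1 onset /gn/ (2C), coda /n/ ok; σ2 onset /z/, coda /∅/ ok → phonotactically legal
wow.zmo — σ1 onset /w/, coda /w/ ok; σ2 onset /zm/ (2C), coda /∅/ ok → phonotactically legal
zwzob — violates constraint (iv): syllable 1 onset /zwz/ has 3 consonants (> 2) → phonotactically illegal
bze.mjen — σ1 onset /bz/ (2C), coda /∅/ ok; σ2 onset /mj/ (2C), coda /n/ ok → phonotactically legal

zwzob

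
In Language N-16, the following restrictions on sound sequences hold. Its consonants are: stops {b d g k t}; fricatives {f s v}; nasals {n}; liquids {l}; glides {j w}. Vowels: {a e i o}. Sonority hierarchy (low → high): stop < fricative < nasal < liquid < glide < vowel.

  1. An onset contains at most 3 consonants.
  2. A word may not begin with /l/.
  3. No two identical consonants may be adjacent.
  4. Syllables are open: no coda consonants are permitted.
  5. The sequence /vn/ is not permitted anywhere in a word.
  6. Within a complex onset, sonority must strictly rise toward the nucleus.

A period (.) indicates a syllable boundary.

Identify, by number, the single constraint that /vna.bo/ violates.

5

/vna.bo/: contains banned sequence /vn/.
This is a violation of constraint 5: "The sequence /vn/ is not permitted anywhere in a word."
The remaining constraints (1, 2, 3, 4, 6) are satisfied.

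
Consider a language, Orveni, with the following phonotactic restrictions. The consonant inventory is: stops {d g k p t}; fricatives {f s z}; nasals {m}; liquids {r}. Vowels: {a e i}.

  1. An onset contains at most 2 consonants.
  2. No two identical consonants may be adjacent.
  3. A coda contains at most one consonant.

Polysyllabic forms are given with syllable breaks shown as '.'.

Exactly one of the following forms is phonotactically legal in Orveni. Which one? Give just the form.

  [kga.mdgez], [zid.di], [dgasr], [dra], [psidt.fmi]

[kga.mdgez] — violates constraint 1: syllable 2 onset /mdg/ has 3 consonants (> 2) → phonotactically illegal
[zid.di] — violates constraint 2: adjacent identical consonants /dd/ → phonotactically illegal
[dgasr] — violates constraint 3: syllable 1 coda /sr/ has 2 consonants (> 1) → phonotactically illegal
[dra] — σ1 onset /dr/ (2C), coda /∅/ ok → phonotactically legal
[psidt.fmi] — violates constraint 3: syllable 1 coda /dt/ has 2 consonants (> 1) → phonotactically illegal

[dra]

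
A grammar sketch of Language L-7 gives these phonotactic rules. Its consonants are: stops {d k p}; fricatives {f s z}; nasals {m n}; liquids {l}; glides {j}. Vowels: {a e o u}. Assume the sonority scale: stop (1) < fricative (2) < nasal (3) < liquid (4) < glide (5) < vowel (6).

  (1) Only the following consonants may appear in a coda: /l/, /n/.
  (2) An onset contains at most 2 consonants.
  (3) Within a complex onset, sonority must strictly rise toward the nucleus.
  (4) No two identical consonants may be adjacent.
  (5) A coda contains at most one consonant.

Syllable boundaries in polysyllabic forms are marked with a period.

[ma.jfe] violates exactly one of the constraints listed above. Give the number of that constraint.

[ma.jfe]: syllable 2 onset /jf/: /j/ (glide, 5) → /f/ (fricative, 2) does not rise.
This is a violation of constraint 3: "Within a complex onset, sonority must strictly rise toward the nucleus."
The remaining constraints (1, 2, 4, 5) are satisfied.

3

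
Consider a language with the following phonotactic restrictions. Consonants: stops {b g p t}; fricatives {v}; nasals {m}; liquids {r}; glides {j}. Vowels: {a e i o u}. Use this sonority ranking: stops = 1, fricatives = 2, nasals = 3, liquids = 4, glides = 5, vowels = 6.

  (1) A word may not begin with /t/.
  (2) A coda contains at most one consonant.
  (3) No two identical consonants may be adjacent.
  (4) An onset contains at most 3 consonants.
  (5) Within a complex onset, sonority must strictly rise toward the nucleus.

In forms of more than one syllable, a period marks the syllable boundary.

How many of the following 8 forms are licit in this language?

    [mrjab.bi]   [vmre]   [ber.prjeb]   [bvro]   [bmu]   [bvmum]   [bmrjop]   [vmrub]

6

[mrjab.bi] — violates constraint 3: adjacent identical consonants /bb/ → illicit
[vmre] — σ1 onset /vmr/ (2→3→4 rises), coda /∅/ ok → licit
[ber.prjeb] — σ1 onset /b/, coda /r/ ok; σ2 onset /prj/ (1→4→5 rises), coda /b/ ok → licit
[bvro] — σ1 onset /bvr/ (1→2→4 rises), coda /∅/ ok → licit
[bmu] — σ1 onset /bm/ (1→3 rises), coda /∅/ ok → licit
[bvmum] — σ1 onset /bvm/ (1→2→3 rises), coda /m/ ok → licit
[bmrjop] — violates constraint 4: syllable 1 onset /bmrj/ has 4 consonants (> 3) → illicit
[vmrub] — σ1 onset /vmr/ (2→3→4 rises), coda /b/ ok → licit
Licit: [vmre], [ber.prjeb], [bvro], [bmu], [bvmum], [vmrub] → 6.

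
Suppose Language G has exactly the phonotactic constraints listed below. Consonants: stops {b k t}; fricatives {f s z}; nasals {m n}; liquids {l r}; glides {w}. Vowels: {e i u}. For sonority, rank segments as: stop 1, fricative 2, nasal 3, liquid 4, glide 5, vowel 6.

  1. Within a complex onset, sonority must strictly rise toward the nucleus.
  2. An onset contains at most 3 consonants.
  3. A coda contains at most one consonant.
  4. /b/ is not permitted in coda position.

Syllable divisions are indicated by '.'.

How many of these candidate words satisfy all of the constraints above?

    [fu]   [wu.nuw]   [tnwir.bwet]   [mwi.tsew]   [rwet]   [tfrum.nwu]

6

[fu] — σ1 onset /f/, coda /∅/ ok → licit
[wu.nuw] — σ1 onset /w/, coda /∅/ ok; σ2 onset /n/, coda /w/ ok → licit
[tnwir.bwet] — σ1 onset /tnw/ (1→3→5 rises), coda /r/ ok; σ2 onset /bw/ (1→5 rises), coda /t/ ok → licit
[mwi.tsew] — σ1 onset /mw/ (3→5 rises), coda /∅/ ok; σ2 onset /ts/ (1→2 rises), coda /w/ ok → licit
[rwet] — σ1 onset /rw/ (4→5 rises), coda /t/ ok → licit
[tfrum.nwu] — σ1 onset /tfr/ (1→2→4 rises), coda /m/ ok; σ2 onset /nw/ (3→5 rises), coda /∅/ ok → licit
Licit: [fu], [wu.nuw], [tnwir.bwet], [mwi.tsew], [rwet], [tfrum.nwu] → 6.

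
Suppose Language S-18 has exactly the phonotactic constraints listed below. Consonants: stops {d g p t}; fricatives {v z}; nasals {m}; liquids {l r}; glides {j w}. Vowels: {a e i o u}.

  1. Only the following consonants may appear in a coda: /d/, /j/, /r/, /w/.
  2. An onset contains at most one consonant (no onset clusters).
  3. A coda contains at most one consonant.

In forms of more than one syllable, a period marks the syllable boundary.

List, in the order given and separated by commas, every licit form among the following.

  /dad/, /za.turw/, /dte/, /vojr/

/dad/

/dad/ — σ1 onset /d/, coda /d/ ok → licit
/za.turw/ — violates constraint 3: syllable 2 coda /rw/ has 2 consonants (> 1) → illicit
/dte/ — violates constraint 2: syllable 1 onset /dt/ has 2 consonants (> 1) → illicit
/vojr/ — violates constraint 3: syllable 1 coda /jr/ has 2 consonants (> 1) → illicit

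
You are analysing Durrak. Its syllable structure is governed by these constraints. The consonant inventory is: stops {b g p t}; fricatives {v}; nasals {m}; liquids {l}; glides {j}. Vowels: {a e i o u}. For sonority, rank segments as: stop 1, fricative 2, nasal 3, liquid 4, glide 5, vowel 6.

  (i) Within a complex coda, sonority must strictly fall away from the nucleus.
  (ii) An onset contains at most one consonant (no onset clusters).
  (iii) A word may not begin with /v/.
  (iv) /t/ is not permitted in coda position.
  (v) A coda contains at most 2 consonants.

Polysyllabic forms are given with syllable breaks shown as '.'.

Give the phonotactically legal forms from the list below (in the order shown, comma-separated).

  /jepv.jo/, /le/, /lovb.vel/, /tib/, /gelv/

/jepv.jo/ — violates constraint (i): syllable 1 coda /pv/: /p/ (stop, 1) → /v/ (fricative, 2) does not fall → phonotactically illegal
/le/ — σ1 onset /l/, coda /∅/ ok → phonotactically legal
/lovb.vel/ — σ1 onset /l/, coda /vb/ (2→1 falls) ok; σ2 onset /v/, coda /l/ ok → phonotactically legal
/tib/ — σ1 onset /t/, coda /b/ ok → phonotactically legal
/gelv/ — σ1 onset /g/, coda /lv/ (4→2 falls) ok → phonotactically legal

/le/, /lovb.vel/, /tib/, /gelv/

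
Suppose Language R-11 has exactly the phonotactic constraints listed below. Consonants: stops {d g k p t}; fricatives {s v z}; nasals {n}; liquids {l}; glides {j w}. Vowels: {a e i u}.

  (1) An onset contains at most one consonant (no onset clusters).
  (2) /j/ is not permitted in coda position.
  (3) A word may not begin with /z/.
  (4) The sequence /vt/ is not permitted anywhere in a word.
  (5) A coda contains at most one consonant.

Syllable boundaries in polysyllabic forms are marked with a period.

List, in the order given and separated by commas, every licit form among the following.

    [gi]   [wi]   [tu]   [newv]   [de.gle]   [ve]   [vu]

[gi] — σ1 onset /g/, coda /∅/ ok → licit
[wi] — σ1 onset /w/, coda /∅/ ok → licit
[tu] — σ1 onset /t/, coda /∅/ ok → licit
[newv] — violates constraint 5: syllable 1 coda /wv/ has 2 consonants (> 1) → illicit
[de.gle] — violates constraint 1: syllable 2 onset /gl/ has 2 consonants (> 1) → illicit
[ve] — σ1 onset /v/, coda /∅/ ok → licit
[vu] — σ1 onset /v/, coda /∅/ ok → licit

[gi], [wi], [tu], [ve], [vu]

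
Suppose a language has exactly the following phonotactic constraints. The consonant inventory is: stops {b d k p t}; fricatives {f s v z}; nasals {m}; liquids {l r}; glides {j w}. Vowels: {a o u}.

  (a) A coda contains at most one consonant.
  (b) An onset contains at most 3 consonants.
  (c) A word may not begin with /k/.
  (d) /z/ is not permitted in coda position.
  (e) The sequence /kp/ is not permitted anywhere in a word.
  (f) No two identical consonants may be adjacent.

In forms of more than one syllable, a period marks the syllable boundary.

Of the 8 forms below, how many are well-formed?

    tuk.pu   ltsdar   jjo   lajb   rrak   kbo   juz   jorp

tuk.pu — violates constraint (e): contains banned sequence /kp/ → ill-formed
ltsdar — violates constraint (b): syllable 1 onset /ltsd/ has 4 consonants (> 3) → ill-formed
jjo — violates constraint (f): adjacent identical consonants /jj/ → ill-formed
lajb — violates constraint (a): syllable 1 coda /jb/ has 2 consonants (> 1) → ill-formed
rrak — violates constraint (f): adjacent identical consonants /rr/ → ill-formed
kbo — violates constraint (c): word begins with /k/ → ill-formed
juz — violates constraint (d): syllable 1 coda contains /z/ → ill-formed
jorp — violates constraint (a): syllable 1 coda /rp/ has 2 consonants (> 1) → ill-formed
No form is well-formed → 0.

0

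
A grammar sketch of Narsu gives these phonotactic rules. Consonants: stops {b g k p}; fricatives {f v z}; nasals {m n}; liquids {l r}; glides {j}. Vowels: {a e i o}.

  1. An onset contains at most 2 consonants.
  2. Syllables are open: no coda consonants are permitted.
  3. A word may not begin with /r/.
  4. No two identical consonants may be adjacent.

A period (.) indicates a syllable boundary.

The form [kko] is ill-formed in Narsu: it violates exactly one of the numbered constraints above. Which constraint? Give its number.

4

[kko]: adjacent identical consonants /kk/.
This is a violation of constraint 4: "No two identical consonants may be adjacent."
The remaining constraints (1, 2, 3) are satisfied.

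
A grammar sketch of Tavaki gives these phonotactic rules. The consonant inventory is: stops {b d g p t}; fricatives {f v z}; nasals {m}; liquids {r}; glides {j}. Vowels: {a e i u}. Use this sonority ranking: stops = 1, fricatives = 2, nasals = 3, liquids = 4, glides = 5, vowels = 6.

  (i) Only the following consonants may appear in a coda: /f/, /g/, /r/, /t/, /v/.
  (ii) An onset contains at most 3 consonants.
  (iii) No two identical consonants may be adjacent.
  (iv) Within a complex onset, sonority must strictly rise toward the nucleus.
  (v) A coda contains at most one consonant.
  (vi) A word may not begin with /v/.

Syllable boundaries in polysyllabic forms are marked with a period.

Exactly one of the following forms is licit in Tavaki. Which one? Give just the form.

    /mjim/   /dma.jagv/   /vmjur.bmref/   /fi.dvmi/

/mjim/ — violates constraint (i): syllable 1 coda contains /m/, which is not a licensed coda consonant → illicit
/dma.jagv/ — violates constraint (v): syllable 2 coda /gv/ has 2 consonants (> 1) → illicit
/vmjur.bmref/ — violates constraint (vi): word begins with /v/ → illicit
/fi.dvmi/ — σ1 onset /f/, coda /∅/ ok; σ2 onset /dvm/ (1→2→3 rises), coda /∅/ ok → licit

/fi.dvmi/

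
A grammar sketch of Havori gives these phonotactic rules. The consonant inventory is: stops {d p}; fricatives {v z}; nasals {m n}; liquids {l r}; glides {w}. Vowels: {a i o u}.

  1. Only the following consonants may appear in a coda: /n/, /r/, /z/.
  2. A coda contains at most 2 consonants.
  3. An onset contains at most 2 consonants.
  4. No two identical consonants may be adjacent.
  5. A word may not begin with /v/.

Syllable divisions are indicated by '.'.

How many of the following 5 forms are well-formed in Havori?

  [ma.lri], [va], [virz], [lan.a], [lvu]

3

[ma.lri] — σ1 onset /m/, coda /∅/ ok; σ2 onset /lr/ (2C), coda /∅/ ok → well-formed
[va] — violates constraint 5: word begins with /v/ → ill-formed
[virz] — violates constraint 5: word begins with /v/ → ill-formed
[lan.a] — σ1 onset /l/, coda /n/ ok; σ2 onset /∅/, coda /∅/ ok → well-formed
[lvu] — σ1 onset /lv/ (2C), coda /∅/ ok → well-formed
Well-formed: [ma.lri], [lan.a], [lvu] → 3.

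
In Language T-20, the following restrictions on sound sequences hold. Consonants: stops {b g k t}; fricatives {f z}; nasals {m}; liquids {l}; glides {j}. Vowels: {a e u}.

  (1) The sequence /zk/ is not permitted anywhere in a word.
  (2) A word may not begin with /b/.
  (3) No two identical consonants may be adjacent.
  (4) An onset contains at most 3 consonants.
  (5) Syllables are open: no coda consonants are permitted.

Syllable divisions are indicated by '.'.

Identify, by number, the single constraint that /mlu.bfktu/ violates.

4

/mlu.bfktu/: syllable 2 onset /bfkt/ has 4 consonants (> 3).
This is a violation of constraint 4: "An onset contains at most 3 consonants."
The remaining constraints (1, 2, 3, 5) are satisfied.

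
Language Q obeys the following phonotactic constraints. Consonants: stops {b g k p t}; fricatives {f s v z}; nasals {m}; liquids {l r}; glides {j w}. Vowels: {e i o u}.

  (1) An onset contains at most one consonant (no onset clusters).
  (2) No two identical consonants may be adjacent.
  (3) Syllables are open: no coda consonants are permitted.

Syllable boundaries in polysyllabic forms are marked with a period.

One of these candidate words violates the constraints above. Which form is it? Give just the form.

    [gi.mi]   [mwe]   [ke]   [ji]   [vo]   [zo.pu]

[mwe]

[gi.mi] — σ1 onset /g/, coda /∅/ ok; σ2 onset /m/, coda /∅/ ok → licit
[mwe] — violates constraint 1: syllable 1 onset /mw/ has 2 consonants (> 1) → illicit
[ke] — σ1 onset /k/, coda /∅/ ok → licit
[ji] — σ1 onset /j/, coda /∅/ ok → licit
[vo] — σ1 onset /v/, coda /∅/ ok → licit
[zo.pu] — σ1 onset /z/, coda /∅/ ok; σ2 onset /p/, coda /∅/ ok → licit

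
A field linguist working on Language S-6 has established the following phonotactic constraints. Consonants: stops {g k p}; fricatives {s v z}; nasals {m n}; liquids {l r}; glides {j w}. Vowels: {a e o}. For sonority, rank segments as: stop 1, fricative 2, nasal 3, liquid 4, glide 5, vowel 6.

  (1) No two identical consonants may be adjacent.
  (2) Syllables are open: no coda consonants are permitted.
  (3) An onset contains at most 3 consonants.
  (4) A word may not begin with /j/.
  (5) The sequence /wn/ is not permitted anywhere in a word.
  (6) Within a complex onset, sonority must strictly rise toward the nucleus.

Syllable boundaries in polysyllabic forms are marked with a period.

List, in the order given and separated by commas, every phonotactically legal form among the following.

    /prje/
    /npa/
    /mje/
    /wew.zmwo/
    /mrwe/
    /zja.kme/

/prje/, /mje/, /mrwe/, /zja.kme/

/prje/ — σ1 onset /prj/ (1→4→5 rises), coda /∅/ ok → phonotactically legal
/npa/ — violates constraint 6: syllable 1 onset /np/: /n/ (nasal, 3) → /p/ (stop, 1) does not rise → phonotactically illegal
/mje/ — σ1 onset /mj/ (3→5 rises), coda /∅/ ok → phonotactically legal
/wew.zmwo/ — violates constraint 2: syllable 1 coda /w/ has 1 consonant (> 0) → phonotactically illegal
/mrwe/ — σ1 onset /mrw/ (3→4→5 rises), coda /∅/ ok → phonotactically legal
/zja.kme/ — σ1 onset /zj/ (2→5 rises), coda /∅/ ok; σ2 onset /km/ (1→3 rises), coda /∅/ ok → phonotactically legal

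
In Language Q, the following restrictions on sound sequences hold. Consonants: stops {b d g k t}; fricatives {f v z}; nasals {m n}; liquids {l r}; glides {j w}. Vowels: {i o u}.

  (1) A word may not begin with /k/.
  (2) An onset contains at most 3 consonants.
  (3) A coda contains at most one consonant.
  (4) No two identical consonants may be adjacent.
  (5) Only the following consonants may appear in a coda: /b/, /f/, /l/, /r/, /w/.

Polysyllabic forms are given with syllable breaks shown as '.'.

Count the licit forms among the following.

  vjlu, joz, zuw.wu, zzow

vjlu — σ1 onset /vjl/ (3C), coda /∅/ ok → licit
joz — violates constraint 5: syllable 1 coda contains /z/, which is not a licensed coda consonant → illicit
zuw.wu — violates constraint 4: adjacent identical consonants /ww/ → illicit
zzow — violates constraint 4: adjacent identical consonants /zz/ → illicit
Licit: vjlu → 1.

1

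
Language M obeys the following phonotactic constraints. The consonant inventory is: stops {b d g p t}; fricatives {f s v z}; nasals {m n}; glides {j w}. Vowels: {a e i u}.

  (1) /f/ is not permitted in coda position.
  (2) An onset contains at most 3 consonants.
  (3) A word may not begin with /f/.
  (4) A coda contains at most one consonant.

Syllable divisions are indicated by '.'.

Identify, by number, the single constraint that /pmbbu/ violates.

/pmbbu/: syllable 1 onset /pmbb/ has 4 consonants (> 3).
This is a violation of constraint 2: "An onset contains at most 3 consonants."
The remaining constraints (1, 3, 4) are satisfied.

2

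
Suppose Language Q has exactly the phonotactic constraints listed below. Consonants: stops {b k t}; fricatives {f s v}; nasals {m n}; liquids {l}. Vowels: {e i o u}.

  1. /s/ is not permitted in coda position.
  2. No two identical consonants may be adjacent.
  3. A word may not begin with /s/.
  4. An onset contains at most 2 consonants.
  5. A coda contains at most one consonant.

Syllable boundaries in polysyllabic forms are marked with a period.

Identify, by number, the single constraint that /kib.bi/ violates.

2

/kib.bi/: adjacent identical consonants /bb/.
This is a violation of constraint 2: "No two identical consonants may be adjacent."
The remaining constraints (1, 3, 4, 5) are satisfied.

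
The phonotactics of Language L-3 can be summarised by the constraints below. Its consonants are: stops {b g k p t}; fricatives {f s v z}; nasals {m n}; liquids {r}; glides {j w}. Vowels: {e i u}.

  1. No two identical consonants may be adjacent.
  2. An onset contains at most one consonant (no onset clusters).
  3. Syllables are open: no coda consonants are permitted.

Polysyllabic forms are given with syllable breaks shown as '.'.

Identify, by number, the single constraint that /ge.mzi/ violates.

2

/ge.mzi/: syllable 2 onset /mz/ has 2 consonants (> 1).
This is a violation of constraint 2: "An onset contains at most one consonant (no onset clusters)."
The remaining constraints (1, 3) are satisfied.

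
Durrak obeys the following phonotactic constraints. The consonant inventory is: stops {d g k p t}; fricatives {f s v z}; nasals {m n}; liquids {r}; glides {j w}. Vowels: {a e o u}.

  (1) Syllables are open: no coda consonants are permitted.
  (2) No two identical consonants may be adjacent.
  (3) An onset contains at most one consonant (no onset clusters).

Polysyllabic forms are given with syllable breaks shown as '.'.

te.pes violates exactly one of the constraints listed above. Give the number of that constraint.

te.pes: syllable 2 coda /s/ has 1 consonant (> 0).
This is a violation of constraint 1: "Syllables are open: no coda consonants are permitted."
The remaining constraints (2, 3) are satisfied.

1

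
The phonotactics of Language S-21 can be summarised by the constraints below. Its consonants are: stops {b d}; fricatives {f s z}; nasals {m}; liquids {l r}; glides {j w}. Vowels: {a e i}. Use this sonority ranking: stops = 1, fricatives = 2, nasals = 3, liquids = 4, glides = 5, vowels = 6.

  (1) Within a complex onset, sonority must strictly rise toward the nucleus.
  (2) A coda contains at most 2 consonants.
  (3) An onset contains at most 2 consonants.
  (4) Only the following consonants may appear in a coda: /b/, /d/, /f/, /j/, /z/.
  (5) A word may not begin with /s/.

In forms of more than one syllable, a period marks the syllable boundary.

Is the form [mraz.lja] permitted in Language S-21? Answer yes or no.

yes

[mraz.lja] — σ1 onset /mr/ (3→4 rises), coda /z/ ok; σ2 onset /lj/ (4→5 rises), coda /∅/ ok → permitted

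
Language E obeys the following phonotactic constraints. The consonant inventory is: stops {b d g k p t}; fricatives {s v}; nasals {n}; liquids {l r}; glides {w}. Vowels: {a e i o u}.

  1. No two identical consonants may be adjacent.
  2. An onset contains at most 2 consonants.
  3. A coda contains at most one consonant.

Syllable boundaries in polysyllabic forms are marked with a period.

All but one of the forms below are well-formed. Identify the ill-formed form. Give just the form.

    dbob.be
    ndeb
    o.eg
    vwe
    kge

dbob.be

dbob.be — violates constraint 1: adjacent identical consonants /bb/ → ill-formed
ndeb — σ1 onset /nd/ (2C), coda /b/ ok → well-formed
o.eg — σ1 onset /∅/, coda /∅/ ok; σ2 onset /∅/, coda /g/ ok → well-formed
vwe — σ1 onset /vw/ (2C), coda /∅/ ok → well-formed
kge — σ1 onset /kg/ (2C), coda /∅/ ok → well-formed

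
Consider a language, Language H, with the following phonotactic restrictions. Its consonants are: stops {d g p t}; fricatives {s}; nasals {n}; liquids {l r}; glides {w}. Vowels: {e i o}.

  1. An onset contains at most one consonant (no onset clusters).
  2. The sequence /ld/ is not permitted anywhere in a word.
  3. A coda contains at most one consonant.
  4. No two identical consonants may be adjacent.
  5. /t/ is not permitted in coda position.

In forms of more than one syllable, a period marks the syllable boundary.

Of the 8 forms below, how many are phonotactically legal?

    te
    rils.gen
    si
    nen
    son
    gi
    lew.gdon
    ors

5

te — σ1 onset /t/, coda /∅/ ok → phonotactically legal
rils.gen — violates constraint 3: syllable 1 coda /ls/ has 2 consonants (> 1) → phonotactically illegal
si — σ1 onset /s/, coda /∅/ ok → phonotactically legal
nen — σ1 onset /n/, coda /n/ ok → phonotactically legal
son — σ1 onset /s/, coda /n/ ok → phonotactically legal
gi — σ1 onset /g/, coda /∅/ ok → phonotactically legal
lew.gdon — violates constraint 1: syllable 2 onset /gd/ has 2 consonants (> 1) → phonotactically illegal
ors — violates constraint 3: syllable 1 coda /rs/ has 2 consonants (> 1) → phonotactically illegal
Phonotactically legal: te, si, nen, son, gi → 5.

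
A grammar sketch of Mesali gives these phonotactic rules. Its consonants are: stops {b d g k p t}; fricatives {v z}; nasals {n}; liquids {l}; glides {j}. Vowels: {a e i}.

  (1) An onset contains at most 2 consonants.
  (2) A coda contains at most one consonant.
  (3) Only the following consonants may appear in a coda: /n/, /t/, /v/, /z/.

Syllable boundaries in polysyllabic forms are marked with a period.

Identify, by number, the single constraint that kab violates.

3

kab: syllable 1 coda contains /b/, which is not a licensed coda consonant.
This is a violation of constraint 3: "Only the following consonants may appear in a coda: /n/, /t/, /v/, /z/."
The remaining constraints (1, 2) are satisfied.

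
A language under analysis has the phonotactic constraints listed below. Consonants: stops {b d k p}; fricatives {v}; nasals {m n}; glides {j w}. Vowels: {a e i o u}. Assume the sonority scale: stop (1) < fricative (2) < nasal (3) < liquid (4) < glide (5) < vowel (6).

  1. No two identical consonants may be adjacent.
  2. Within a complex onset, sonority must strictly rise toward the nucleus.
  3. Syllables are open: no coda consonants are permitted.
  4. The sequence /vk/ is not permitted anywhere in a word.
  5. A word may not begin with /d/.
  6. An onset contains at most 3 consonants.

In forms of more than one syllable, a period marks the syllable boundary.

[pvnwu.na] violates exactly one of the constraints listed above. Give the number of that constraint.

[pvnwu.na]: syllable 1 onset /pvnw/ has 4 consonants (> 3).
This is a violation of constraint 6: "An onset contains at most 3 consonants."
The remaining constraints (1, 2, 3, 4, 5) are satisfied.

6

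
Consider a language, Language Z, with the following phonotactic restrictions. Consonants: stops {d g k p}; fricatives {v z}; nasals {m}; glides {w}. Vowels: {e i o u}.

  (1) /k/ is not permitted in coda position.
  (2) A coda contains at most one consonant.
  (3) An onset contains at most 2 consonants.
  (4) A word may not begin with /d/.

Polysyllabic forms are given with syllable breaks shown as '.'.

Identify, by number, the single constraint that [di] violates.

[di]: word begins with /d/.
This is a violation of constraint 4: "A word may not begin with /d/."
The remaining constraints (1, 2, 3) are satisfied.

4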